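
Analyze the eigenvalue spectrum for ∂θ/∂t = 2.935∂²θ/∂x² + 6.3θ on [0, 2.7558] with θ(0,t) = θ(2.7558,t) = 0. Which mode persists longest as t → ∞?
Eigenvalues: λₙ = 2.935n²π²/2.7558² - 6.3.
First three modes:
  n=1: λ₁ = 2.935π²/2.7558² - 6.3 ≈ -2.486
  n=2: λ₂ = 11.74π²/2.7558² - 6.3 ≈ 8.957
  n=3: λ₃ = 26.415π²/2.7558² - 6.3 ≈ 28.029
Since 2.935π²/2.7558² ≈ 3.814 < 6.3, λ₁ < 0.
The n=1 mode grows fastest (−λₙ is largest for n=1) → dominates.
Asymptotic: θ ~ c₁ sin(πx/2.7558) e^{2.486t} (exponential growth at rate −λ₁ ≈ 2.486).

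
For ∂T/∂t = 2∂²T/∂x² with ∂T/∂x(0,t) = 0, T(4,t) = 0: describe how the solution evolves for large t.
T → 0. Heat escapes through the Dirichlet boundary.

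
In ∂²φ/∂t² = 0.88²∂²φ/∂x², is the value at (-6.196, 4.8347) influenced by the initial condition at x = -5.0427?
Yes. The domain of dependence is [-10.450536, -1.941464], and -5.0427 ∈ [-10.450536, -1.941464].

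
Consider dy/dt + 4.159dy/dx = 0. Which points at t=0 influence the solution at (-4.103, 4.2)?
A single point: x = -21.5708. The characteristic through (-4.103, 4.2) is x - 4.159t = const, so x = -4.103 - 4.159·4.2 = -21.5708.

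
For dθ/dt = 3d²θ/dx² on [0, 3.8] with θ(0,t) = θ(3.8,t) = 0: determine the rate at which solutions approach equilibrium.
Eigenvalues: λₙ = 3n²π²/3.8².
First three modes:
  n=1: λ₁ = 3π²/3.8² ≈ 2.05
  n=2: λ₂ = 12π²/3.8² ≈ 8.202 (4× faster decay)
  n=3: λ₃ = 27π²/3.8² ≈ 18.454 (9× faster decay)
As t → ∞, higher modes decay exponentially faster. The n=1 mode dominates: θ ~ c₁ sin(πx/3.8) e^{-λ₁t}.
Decay rate: λ₁ = 3π²/3.8² ≈ 2.05.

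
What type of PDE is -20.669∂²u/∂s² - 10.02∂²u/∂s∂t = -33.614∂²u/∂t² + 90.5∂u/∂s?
Rewriting in standard form: -20.669∂²u/∂s² - 10.02∂²u/∂s∂t + 33.614∂²u/∂t² - 90.5∂u/∂s = 0. With A = -20.669, B = -10.02, C = 33.614, the discriminant is 2879.471464. This is a hyperbolic PDE.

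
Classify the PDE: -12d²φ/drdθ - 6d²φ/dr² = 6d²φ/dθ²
Rewriting in standard form: -6d²φ/dr² - 12d²φ/drdθ - 6d²φ/dθ² = 0. A = -6, B = -12, C = -6. Discriminant B² - 4AC = 0. Since 0 = 0, parabolic.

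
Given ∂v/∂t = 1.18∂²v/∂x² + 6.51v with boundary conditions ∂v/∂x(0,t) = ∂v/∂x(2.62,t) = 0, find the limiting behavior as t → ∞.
v grows unboundedly. With Neumann BCs the constant mode has diffusion eigenvalue 0, so any r > 0 makes it grow like e^(6.51t); solution grows exponentially.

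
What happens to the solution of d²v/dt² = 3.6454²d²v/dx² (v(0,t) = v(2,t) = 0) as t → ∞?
v oscillates (no decay). Energy is conserved; the solution oscillates indefinitely as standing waves.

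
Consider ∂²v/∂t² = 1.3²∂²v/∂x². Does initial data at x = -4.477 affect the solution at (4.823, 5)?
No. The domain of dependence is [-1.677, 11.323], and -4.477 is outside this interval.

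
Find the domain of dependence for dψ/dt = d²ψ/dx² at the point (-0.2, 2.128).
The entire real line. The heat equation has infinite propagation speed: any initial disturbance instantly affects all points (though exponentially small far away).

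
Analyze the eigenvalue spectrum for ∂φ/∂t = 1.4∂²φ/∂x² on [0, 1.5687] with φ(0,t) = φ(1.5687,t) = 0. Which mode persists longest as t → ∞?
Eigenvalues: λₙ = 1.4n²π²/1.5687².
First three modes:
  n=1: λ₁ = 1.4π²/1.5687² ≈ 5.615
  n=2: λ₂ = 5.6π²/1.5687² ≈ 22.46 (4× faster decay)
  n=3: λ₃ = 12.6π²/1.5687² ≈ 50.535 (9× faster decay)
As t → ∞, higher modes decay exponentially faster. The n=1 mode dominates: φ ~ c₁ sin(πx/1.5687) e^{-λ₁t}.
Decay rate: λ₁ = 1.4π²/1.5687² ≈ 5.615.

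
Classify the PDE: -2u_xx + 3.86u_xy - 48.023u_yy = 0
A = -2, B = 3.86, C = -48.023. Discriminant B² - 4AC = -369.2844. Since -369.2844 < 0, elliptic.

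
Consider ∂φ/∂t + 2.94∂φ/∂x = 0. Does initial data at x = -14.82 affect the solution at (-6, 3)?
Yes. The characteristic through (-6, 3) passes through x = -14.82.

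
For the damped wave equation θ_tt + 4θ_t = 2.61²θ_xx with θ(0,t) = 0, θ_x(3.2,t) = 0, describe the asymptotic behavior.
θ → 0. Damping (γ=4) dissipates energy; oscillations decay exponentially.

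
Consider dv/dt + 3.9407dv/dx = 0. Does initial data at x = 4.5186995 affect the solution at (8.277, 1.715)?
No. Only data at x = 1.5186995 affects (8.277, 1.715). Advection has one-way propagation along characteristics.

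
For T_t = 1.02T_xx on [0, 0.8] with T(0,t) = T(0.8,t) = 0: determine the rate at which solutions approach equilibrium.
Eigenvalues: λₙ = 1.02n²π²/0.8².
First three modes:
  n=1: λ₁ = 1.02π²/0.8² ≈ 15.73
  n=2: λ₂ = 4.08π²/0.8² ≈ 62.919 (4× faster decay)
  n=3: λ₃ = 9.18π²/0.8² ≈ 141.567 (9× faster decay)
As t → ∞, higher modes decay exponentially faster. The n=1 mode dominates: T ~ c₁ sin(πx/0.8) e^{-λ₁t}.
Decay rate: λ₁ = 1.02π²/0.8² ≈ 15.73.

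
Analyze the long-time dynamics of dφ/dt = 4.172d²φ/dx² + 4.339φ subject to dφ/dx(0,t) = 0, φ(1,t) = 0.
Long-time behavior: φ → 0. Diffusion dominates reaction (r=4.339 < κπ²/(4L²)≈10.29); solution decays.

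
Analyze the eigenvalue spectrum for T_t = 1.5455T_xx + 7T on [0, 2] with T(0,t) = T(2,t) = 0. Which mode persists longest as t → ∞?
Eigenvalues: λₙ = 1.5455n²π²/2² - 7.
First three modes:
  n=1: λ₁ = 1.5455π²/2² - 7 ≈ -3.187
  n=2: λ₂ = 6.182π²/2² - 7 ≈ 8.253
  n=3: λ₃ = 13.9095π²/2² - 7 ≈ 27.32
Since 1.5455π²/2² ≈ 3.813 < 7, λ₁ < 0.
The n=1 mode grows fastest (−λₙ is largest for n=1) → dominates.
Asymptotic: T ~ c₁ sin(πx/2) e^{3.187t} (exponential growth at rate −λ₁ ≈ 3.187).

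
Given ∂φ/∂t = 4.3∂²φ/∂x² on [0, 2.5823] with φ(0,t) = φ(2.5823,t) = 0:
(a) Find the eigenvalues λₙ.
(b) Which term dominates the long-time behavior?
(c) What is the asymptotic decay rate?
Eigenvalues: λₙ = 4.3n²π²/2.5823².
First three modes:
  n=1: λ₁ = 4.3π²/2.5823² ≈ 6.364
  n=2: λ₂ = 17.2π²/2.5823² ≈ 25.457 (4× faster decay)
  n=3: λ₃ = 38.7π²/2.5823² ≈ 57.279 (9× faster decay)
As t → ∞, higher modes decay exponentially faster. The n=1 mode dominates: φ ~ c₁ sin(πx/2.5823) e^{-λ₁t}.
Decay rate: λ₁ = 4.3π²/2.5823² ≈ 6.364.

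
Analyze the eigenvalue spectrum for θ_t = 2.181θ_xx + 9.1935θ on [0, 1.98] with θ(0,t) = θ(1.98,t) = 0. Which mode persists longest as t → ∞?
Eigenvalues: λₙ = 2.181n²π²/1.98² - 9.1935.
First three modes:
  n=1: λ₁ = 2.181π²/1.98² - 9.1935 ≈ -3.703
  n=2: λ₂ = 8.724π²/1.98² - 9.1935 ≈ 12.769
  n=3: λ₃ = 19.629π²/1.98² - 9.1935 ≈ 40.222
Since 2.181π²/1.98² ≈ 5.491 < 9.1935, λ₁ < 0.
The n=1 mode grows fastest (−λₙ is largest for n=1) → dominates.
Asymptotic: θ ~ c₁ sin(πx/1.98) e^{3.703t} (exponential growth at rate −λ₁ ≈ 3.703).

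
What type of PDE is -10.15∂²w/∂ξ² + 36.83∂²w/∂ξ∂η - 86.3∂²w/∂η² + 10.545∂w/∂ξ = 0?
With A = -10.15, B = 36.83, C = -86.3, the discriminant is -2147.3311. This is an elliptic PDE.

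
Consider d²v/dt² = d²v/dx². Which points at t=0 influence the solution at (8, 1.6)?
Domain of dependence: [6.4, 9.6]. Signals travel at speed 1, so data within |x - 8| ≤ 1·1.6 = 1.6 can reach the point.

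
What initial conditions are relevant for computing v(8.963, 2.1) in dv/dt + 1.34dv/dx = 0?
A single point: x = 6.149. The characteristic through (8.963, 2.1) is x - 1.34t = const, so x = 8.963 - 1.34·2.1 = 6.149.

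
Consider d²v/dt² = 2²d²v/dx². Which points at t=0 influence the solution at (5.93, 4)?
Domain of dependence: [-2.07, 13.93]. Signals travel at speed 2, so data within |x - 5.93| ≤ 2·4 = 8 can reach the point.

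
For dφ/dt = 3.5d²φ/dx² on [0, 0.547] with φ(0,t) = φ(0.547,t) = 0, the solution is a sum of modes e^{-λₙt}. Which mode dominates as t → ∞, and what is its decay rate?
Eigenvalues: λₙ = 3.5n²π²/0.547².
First three modes:
  n=1: λ₁ = 3.5π²/0.547² ≈ 115.45
  n=2: λ₂ = 14π²/0.547² ≈ 461.799 (4× faster decay)
  n=3: λ₃ = 31.5π²/0.547² ≈ 1039.048 (9× faster decay)
As t → ∞, higher modes decay exponentially faster. The n=1 mode dominates: φ ~ c₁ sin(πx/0.547) e^{-λ₁t}.
Decay rate: λ₁ = 3.5π²/0.547² ≈ 115.45.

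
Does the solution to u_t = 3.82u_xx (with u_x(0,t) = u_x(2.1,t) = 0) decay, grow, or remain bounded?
u → constant (steady state). Heat is conserved (no flux at boundaries); solution approaches the spatial average.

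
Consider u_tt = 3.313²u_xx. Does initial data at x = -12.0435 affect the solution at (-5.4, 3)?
Yes. The domain of dependence is [-15.339, 4.539], and -12.0435 ∈ [-15.339, 4.539].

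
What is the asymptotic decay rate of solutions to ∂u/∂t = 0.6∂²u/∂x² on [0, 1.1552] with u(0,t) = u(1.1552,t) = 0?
Eigenvalues: λₙ = 0.6n²π²/1.1552².
First three modes:
  n=1: λ₁ = 0.6π²/1.1552² ≈ 4.437
  n=2: λ₂ = 2.4π²/1.1552² ≈ 17.75 (4× faster decay)
  n=3: λ₃ = 5.4π²/1.1552² ≈ 39.937 (9× faster decay)
As t → ∞, higher modes decay exponentially faster. The n=1 mode dominates: u ~ c₁ sin(πx/1.1552) e^{-λ₁t}.
Decay rate: λ₁ = 0.6π²/1.1552² ≈ 4.437.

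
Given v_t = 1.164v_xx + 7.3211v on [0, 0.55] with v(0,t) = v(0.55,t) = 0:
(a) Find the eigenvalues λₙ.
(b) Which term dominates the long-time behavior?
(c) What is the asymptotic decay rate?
Eigenvalues: λₙ = 1.164n²π²/0.55² - 7.3211.
First three modes:
  n=1: λ₁ = 1.164π²/0.55² - 7.3211 ≈ 30.656
  n=2: λ₂ = 4.656π²/0.55² - 7.3211 ≈ 144.589
  n=3: λ₃ = 10.476π²/0.55² - 7.3211 ≈ 334.477
Since 1.164π²/0.55² ≈ 37.978 > 7.3211, all λₙ > 0.
The n=1 mode decays slowest → dominates as t → ∞.
Asymptotic: v ~ c₁ sin(πx/0.55) e^{-λ₁t} with decay rate λ₁ ≈ 30.656.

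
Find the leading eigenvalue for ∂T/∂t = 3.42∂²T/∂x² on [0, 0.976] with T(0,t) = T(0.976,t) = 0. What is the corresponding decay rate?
Eigenvalues: λₙ = 3.42n²π²/0.976².
First three modes:
  n=1: λ₁ = 3.42π²/0.976² ≈ 35.434
  n=2: λ₂ = 13.68π²/0.976² ≈ 141.738 (4× faster decay)
  n=3: λ₃ = 30.78π²/0.976² ≈ 318.91 (9× faster decay)
As t → ∞, higher modes decay exponentially faster. The n=1 mode dominates: T ~ c₁ sin(πx/0.976) e^{-λ₁t}.
Decay rate: λ₁ = 3.42π²/0.976² ≈ 35.434.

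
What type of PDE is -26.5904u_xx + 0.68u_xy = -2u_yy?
Rewriting in standard form: -26.5904u_xx + 0.68u_xy + 2u_yy = 0. With A = -26.5904, B = 0.68, C = 2, the discriminant is 213.1856. This is a hyperbolic PDE.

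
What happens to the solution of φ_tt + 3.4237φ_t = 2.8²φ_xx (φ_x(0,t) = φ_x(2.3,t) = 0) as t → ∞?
φ → constant (steady state). Damping (γ=3.4237) dissipates the nonconstant modes; with Neumann BCs the spatial average obeys M''+γM'=0 and tends to a finite limit.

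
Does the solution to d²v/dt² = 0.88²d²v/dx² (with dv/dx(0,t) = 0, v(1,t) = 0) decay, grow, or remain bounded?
v oscillates (no decay). Energy is conserved; the solution oscillates indefinitely as standing waves.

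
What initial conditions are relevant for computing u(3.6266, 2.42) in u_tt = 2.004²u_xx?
Domain of dependence: [-1.22308, 8.47628]. Signals travel at speed 2.004, so data within |x - 3.6266| ≤ 2.004·2.42 = 4.84968 can reach the point.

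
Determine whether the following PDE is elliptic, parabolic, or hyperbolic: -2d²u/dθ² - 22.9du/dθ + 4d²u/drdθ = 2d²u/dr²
Rewriting in standard form: -2d²u/dr² + 4d²u/drdθ - 2d²u/dθ² - 22.9du/dθ = 0. Coefficients: A = -2, B = 4, C = -2. B² - 4AC = 0, which is zero, so the equation is parabolic.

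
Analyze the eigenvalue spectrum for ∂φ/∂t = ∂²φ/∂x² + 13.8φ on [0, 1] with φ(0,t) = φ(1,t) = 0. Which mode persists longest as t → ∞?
Eigenvalues: λₙ = n²π²/1² - 13.8.
First three modes:
  n=1: λ₁ = π² - 13.8 ≈ -3.93
  n=2: λ₂ = 4π² - 13.8 ≈ 25.678
  n=3: λ₃ = 9π² - 13.8 ≈ 75.026
Since π² ≈ 9.87 < 13.8, λ₁ < 0.
The n=1 mode grows fastest (−λₙ is largest for n=1) → dominates.
Asymptotic: φ ~ c₁ sin(πx/1) e^{3.93t} (exponential growth at rate −λ₁ ≈ 3.93).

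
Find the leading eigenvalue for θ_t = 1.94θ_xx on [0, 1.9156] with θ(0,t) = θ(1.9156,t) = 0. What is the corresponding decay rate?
Eigenvalues: λₙ = 1.94n²π²/1.9156².
First three modes:
  n=1: λ₁ = 1.94π²/1.9156² ≈ 5.218
  n=2: λ₂ = 7.76π²/1.9156² ≈ 20.871 (4× faster decay)
  n=3: λ₃ = 17.46π²/1.9156² ≈ 46.961 (9× faster decay)
As t → ∞, higher modes decay exponentially faster. The n=1 mode dominates: θ ~ c₁ sin(πx/1.9156) e^{-λ₁t}.
Decay rate: λ₁ = 1.94π²/1.9156² ≈ 5.218.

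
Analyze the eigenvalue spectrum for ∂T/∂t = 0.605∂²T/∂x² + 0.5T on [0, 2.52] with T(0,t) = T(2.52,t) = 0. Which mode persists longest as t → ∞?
Eigenvalues: λₙ = 0.605n²π²/2.52² - 0.5.
First three modes:
  n=1: λ₁ = 0.605π²/2.52² - 0.5 ≈ 0.44
  n=2: λ₂ = 2.42π²/2.52² - 0.5 ≈ 3.261
  n=3: λ₃ = 5.445π²/2.52² - 0.5 ≈ 7.962
Since 0.605π²/2.52² ≈ 0.94 > 0.5, all λₙ > 0.
The n=1 mode decays slowest → dominates as t → ∞.
Asymptotic: T ~ c₁ sin(πx/2.52) e^{-λ₁t} with decay rate λ₁ ≈ 0.44.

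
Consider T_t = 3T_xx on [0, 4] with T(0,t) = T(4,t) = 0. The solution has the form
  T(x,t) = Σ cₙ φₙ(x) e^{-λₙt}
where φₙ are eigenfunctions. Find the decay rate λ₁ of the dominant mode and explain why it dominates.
Eigenvalues: λₙ = 3n²π²/4².
First three modes:
  n=1: λ₁ = 3π²/4² ≈ 1.851
  n=2: λ₂ = 12π²/4² ≈ 7.402 (4× faster decay)
  n=3: λ₃ = 27π²/4² ≈ 16.655 (9× faster decay)
As t → ∞, higher modes decay exponentially faster. The n=1 mode dominates: T ~ c₁ sin(πx/4) e^{-λ₁t}.
Decay rate: λ₁ = 3π²/4² ≈ 1.851.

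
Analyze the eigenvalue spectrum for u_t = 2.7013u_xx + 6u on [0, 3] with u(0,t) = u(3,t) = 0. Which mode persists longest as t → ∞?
Eigenvalues: λₙ = 2.7013n²π²/3² - 6.
First three modes:
  n=1: λ₁ = 2.7013π²/3² - 6 ≈ -3.038
  n=2: λ₂ = 10.8052π²/3² - 6 ≈ 5.849
  n=3: λ₃ = 24.3117π²/3² - 6 ≈ 20.661
Since 2.7013π²/3² ≈ 2.962 < 6, λ₁ < 0.
The n=1 mode grows fastest (−λₙ is largest for n=1) → dominates.
Asymptotic: u ~ c₁ sin(πx/3) e^{3.038t} (exponential growth at rate −λ₁ ≈ 3.038).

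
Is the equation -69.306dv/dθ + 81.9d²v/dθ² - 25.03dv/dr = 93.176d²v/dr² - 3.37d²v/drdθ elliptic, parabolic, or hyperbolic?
Rewriting in standard form: -93.176d²v/dr² + 3.37d²v/drdθ + 81.9d²v/dθ² - 25.03dv/dr - 69.306dv/dθ = 0. Computing B² - 4AC with A = -93.176, B = 3.37, C = 81.9: discriminant = 30535.8145 (positive). Answer: hyperbolic.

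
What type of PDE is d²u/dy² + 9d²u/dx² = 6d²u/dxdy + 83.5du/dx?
Rewriting in standard form: 9d²u/dx² - 6d²u/dxdy + d²u/dy² - 83.5du/dx = 0. With A = 9, B = -6, C = 1, the discriminant is 0. This is a parabolic PDE.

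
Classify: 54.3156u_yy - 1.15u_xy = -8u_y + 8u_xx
Rewriting in standard form: -8u_xx - 1.15u_xy + 54.3156u_yy + 8u_y = 0. Hyperbolic (discriminant = 1739.4217).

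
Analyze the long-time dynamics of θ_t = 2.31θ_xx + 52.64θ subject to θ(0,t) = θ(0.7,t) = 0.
Long-time behavior: θ grows unboundedly. Reaction dominates diffusion (r=52.64 > κπ²/L²≈46.53); solution grows exponentially.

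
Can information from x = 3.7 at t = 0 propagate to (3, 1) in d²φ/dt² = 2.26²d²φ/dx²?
Yes. The domain of dependence is [0.74, 5.26], and 3.7 ∈ [0.74, 5.26].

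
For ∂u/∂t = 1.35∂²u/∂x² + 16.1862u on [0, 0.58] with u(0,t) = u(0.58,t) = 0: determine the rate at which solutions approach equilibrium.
Eigenvalues: λₙ = 1.35n²π²/0.58² - 16.1862.
First three modes:
  n=1: λ₁ = 1.35π²/0.58² - 16.1862 ≈ 23.421
  n=2: λ₂ = 5.4π²/0.58² - 16.1862 ≈ 142.244
  n=3: λ₃ = 12.15π²/0.58² - 16.1862 ≈ 340.281
Since 1.35π²/0.58² ≈ 39.608 > 16.1862, all λₙ > 0.
The n=1 mode decays slowest → dominates as t → ∞.
Asymptotic: u ~ c₁ sin(πx/0.58) e^{-λ₁t} with decay rate λ₁ ≈ 23.421.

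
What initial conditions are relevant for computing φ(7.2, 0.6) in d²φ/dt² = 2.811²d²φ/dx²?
Domain of dependence: [5.5134, 8.8866]. Signals travel at speed 2.811, so data within |x - 7.2| ≤ 2.811·0.6 = 1.6866 can reach the point.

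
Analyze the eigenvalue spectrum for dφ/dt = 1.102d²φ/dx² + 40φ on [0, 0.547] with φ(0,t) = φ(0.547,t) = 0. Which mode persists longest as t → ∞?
Eigenvalues: λₙ = 1.102n²π²/0.547² - 40.
First three modes:
  n=1: λ₁ = 1.102π²/0.547² - 40 ≈ -3.65
  n=2: λ₂ = 4.408π²/0.547² - 40 ≈ 105.401
  n=3: λ₃ = 9.918π²/0.547² - 40 ≈ 287.152
Since 1.102π²/0.547² ≈ 36.35 < 40, λ₁ < 0.
The n=1 mode grows fastest (−λₙ is largest for n=1) → dominates.
Asymptotic: φ ~ c₁ sin(πx/0.547) e^{3.65t} (exponential growth at rate −λ₁ ≈ 3.65).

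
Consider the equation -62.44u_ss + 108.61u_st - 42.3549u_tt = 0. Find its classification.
Hyperbolic. (A = -62.44, B = 108.61, C = -42.3549 gives B² - 4AC = 1217.572276.)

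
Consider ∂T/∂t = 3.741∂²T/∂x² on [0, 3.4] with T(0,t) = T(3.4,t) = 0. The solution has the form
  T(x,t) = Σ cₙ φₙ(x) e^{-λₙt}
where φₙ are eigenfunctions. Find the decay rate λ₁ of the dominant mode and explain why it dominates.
Eigenvalues: λₙ = 3.741n²π²/3.4².
First three modes:
  n=1: λ₁ = 3.741π²/3.4² ≈ 3.194
  n=2: λ₂ = 14.964π²/3.4² ≈ 12.776 (4× faster decay)
  n=3: λ₃ = 33.669π²/3.4² ≈ 28.746 (9× faster decay)
As t → ∞, higher modes decay exponentially faster. The n=1 mode dominates: T ~ c₁ sin(πx/3.4) e^{-λ₁t}.
Decay rate: λ₁ = 3.741π²/3.4² ≈ 3.194.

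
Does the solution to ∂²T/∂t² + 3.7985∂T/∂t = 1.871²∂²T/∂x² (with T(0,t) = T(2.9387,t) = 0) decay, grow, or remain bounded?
T → 0. Damping (γ=3.7985) dissipates energy; oscillations decay exponentially.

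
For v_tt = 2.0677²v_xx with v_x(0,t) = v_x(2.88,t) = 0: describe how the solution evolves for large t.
v oscillates about a mean that drifts linearly in t (generically unbounded; no decay). There is no damping, so the nonconstant modes persist as standing waves (energy conserved, no decay). But with Neumann conditions at both ends the constant mode has eigenvalue 0: the spatial mean M(t) of v satisfies M'' = 0, so M(t) = M(0) + M'(0)·t. Unless the initial velocity has zero mean (∫v_t(x,0)dx = 0), the solution grows linearly in t (unbounded, though not exponentially); if it does have zero mean, the solution stays bounded and simply oscillates.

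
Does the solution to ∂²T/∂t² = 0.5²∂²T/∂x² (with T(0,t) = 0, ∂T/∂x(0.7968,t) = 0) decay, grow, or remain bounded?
T oscillates (no decay). Energy is conserved; the solution oscillates indefinitely as standing waves.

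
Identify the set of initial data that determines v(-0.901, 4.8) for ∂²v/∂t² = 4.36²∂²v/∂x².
Domain of dependence: [-21.829, 20.027]. Signals travel at speed 4.36, so data within |x - -0.901| ≤ 4.36·4.8 = 20.928 can reach the point.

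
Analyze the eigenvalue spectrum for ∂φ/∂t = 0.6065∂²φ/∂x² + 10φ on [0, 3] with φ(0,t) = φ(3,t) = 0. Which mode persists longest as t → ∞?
Eigenvalues: λₙ = 0.6065n²π²/3² - 10.
First three modes:
  n=1: λ₁ = 0.6065π²/3² - 10 ≈ -9.335
  n=2: λ₂ = 2.426π²/3² - 10 ≈ -7.34
  n=3: λ₃ = 5.4585π²/3² - 10 ≈ -4.014
Since 0.6065π²/3² ≈ 0.665 < 10, λ₁ < 0.
The n=1 mode grows fastest (−λₙ is largest for n=1) → dominates.
Asymptotic: φ ~ c₁ sin(πx/3) e^{9.335t} (exponential growth at rate −λ₁ ≈ 9.335).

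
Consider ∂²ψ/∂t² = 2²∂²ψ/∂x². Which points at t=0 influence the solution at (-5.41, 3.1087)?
Domain of dependence: [-11.6274, 0.8074]. Signals travel at speed 2, so data within |x - -5.41| ≤ 2·3.1087 = 6.2174 can reach the point.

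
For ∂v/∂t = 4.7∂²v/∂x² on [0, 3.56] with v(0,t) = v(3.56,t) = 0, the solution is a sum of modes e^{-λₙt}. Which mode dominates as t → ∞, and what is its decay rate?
Eigenvalues: λₙ = 4.7n²π²/3.56².
First three modes:
  n=1: λ₁ = 4.7π²/3.56² ≈ 3.66
  n=2: λ₂ = 18.8π²/3.56² ≈ 14.641 (4× faster decay)
  n=3: λ₃ = 42.3π²/3.56² ≈ 32.941 (9× faster decay)
As t → ∞, higher modes decay exponentially faster. The n=1 mode dominates: v ~ c₁ sin(πx/3.56) e^{-λ₁t}.
Decay rate: λ₁ = 4.7π²/3.56² ≈ 3.66.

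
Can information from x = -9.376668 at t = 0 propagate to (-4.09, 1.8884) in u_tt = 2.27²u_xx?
No. The domain of dependence is [-8.376668, 0.196668], and -9.376668 is outside this interval.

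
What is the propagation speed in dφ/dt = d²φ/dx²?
Infinite. The heat equation is parabolic, not hyperbolic, so disturbances propagate instantly.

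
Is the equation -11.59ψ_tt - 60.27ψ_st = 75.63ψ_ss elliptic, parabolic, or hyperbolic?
Rewriting in standard form: -75.63ψ_ss - 60.27ψ_st - 11.59ψ_tt = 0. Computing B² - 4AC with A = -75.63, B = -60.27, C = -11.59: discriminant = 126.2661 (positive). Answer: hyperbolic.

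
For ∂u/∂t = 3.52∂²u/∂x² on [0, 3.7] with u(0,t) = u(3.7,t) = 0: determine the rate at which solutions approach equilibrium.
Eigenvalues: λₙ = 3.52n²π²/3.7².
First three modes:
  n=1: λ₁ = 3.52π²/3.7² ≈ 2.538
  n=2: λ₂ = 14.08π²/3.7² ≈ 10.151 (4× faster decay)
  n=3: λ₃ = 31.68π²/3.7² ≈ 22.839 (9× faster decay)
As t → ∞, higher modes decay exponentially faster. The n=1 mode dominates: u ~ c₁ sin(πx/3.7) e^{-λ₁t}.
Decay rate: λ₁ = 3.52π²/3.7² ≈ 2.538.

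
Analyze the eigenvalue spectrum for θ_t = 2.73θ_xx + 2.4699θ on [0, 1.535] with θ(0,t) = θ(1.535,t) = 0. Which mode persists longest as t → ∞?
Eigenvalues: λₙ = 2.73n²π²/1.535² - 2.4699.
First three modes:
  n=1: λ₁ = 2.73π²/1.535² - 2.4699 ≈ 8.965
  n=2: λ₂ = 10.92π²/1.535² - 2.4699 ≈ 43.271
  n=3: λ₃ = 24.57π²/1.535² - 2.4699 ≈ 100.447
Since 2.73π²/1.535² ≈ 11.435 > 2.4699, all λₙ > 0.
The n=1 mode decays slowest → dominates as t → ∞.
Asymptotic: θ ~ c₁ sin(πx/1.535) e^{-λ₁t} with decay rate λ₁ ≈ 8.965.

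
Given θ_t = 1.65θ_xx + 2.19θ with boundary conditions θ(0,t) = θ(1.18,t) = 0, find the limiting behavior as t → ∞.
θ → 0. Diffusion dominates reaction (r=2.19 < κπ²/L²≈11.7); solution decays.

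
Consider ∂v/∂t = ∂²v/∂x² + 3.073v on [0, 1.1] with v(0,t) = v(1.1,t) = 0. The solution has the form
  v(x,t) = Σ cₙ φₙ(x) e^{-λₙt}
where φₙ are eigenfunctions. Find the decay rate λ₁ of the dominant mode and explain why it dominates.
Eigenvalues: λₙ = n²π²/1.1² - 3.073.
First three modes:
  n=1: λ₁ = π²/1.1² - 3.073 ≈ 5.084
  n=2: λ₂ = 4π²/1.1² - 3.073 ≈ 29.554
  n=3: λ₃ = 9π²/1.1² - 3.073 ≈ 70.337
Since π²/1.1² ≈ 8.157 > 3.073, all λₙ > 0.
The n=1 mode decays slowest → dominates as t → ∞.
Asymptotic: v ~ c₁ sin(πx/1.1) e^{-λ₁t} with decay rate λ₁ ≈ 5.084.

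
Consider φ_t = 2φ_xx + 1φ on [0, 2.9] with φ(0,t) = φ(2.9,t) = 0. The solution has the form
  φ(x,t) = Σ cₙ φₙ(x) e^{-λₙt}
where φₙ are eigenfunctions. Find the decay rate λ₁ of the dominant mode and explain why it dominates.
Eigenvalues: λₙ = 2n²π²/2.9² - 1.
First three modes:
  n=1: λ₁ = 2π²/2.9² - 1 ≈ 1.347
  n=2: λ₂ = 8π²/2.9² - 1 ≈ 8.388
  n=3: λ₃ = 18π²/2.9² - 1 ≈ 20.124
Since 2π²/2.9² ≈ 2.347 > 1, all λₙ > 0.
The n=1 mode decays slowest → dominates as t → ∞.
Asymptotic: φ ~ c₁ sin(πx/2.9) e^{-λ₁t} with decay rate λ₁ ≈ 1.347.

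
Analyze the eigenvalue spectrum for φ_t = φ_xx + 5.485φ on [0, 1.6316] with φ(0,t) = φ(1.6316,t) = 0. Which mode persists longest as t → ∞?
Eigenvalues: λₙ = n²π²/1.6316² - 5.485.
First three modes:
  n=1: λ₁ = π²/1.6316² - 5.485 ≈ -1.778
  n=2: λ₂ = 4π²/1.6316² - 5.485 ≈ 9.345
  n=3: λ₃ = 9π²/1.6316² - 5.485 ≈ 27.882
Since π²/1.6316² ≈ 3.707 < 5.485, λ₁ < 0.
The n=1 mode grows fastest (−λₙ is largest for n=1) → dominates.
Asymptotic: φ ~ c₁ sin(πx/1.6316) e^{1.778t} (exponential growth at rate −λ₁ ≈ 1.778).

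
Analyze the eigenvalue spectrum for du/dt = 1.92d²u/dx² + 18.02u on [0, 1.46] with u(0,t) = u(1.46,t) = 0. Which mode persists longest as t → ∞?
Eigenvalues: λₙ = 1.92n²π²/1.46² - 18.02.
First three modes:
  n=1: λ₁ = 1.92π²/1.46² - 18.02 ≈ -9.13
  n=2: λ₂ = 7.68π²/1.46² - 18.02 ≈ 17.539
  n=3: λ₃ = 17.28π²/1.46² - 18.02 ≈ 61.989
Since 1.92π²/1.46² ≈ 8.89 < 18.02, λ₁ < 0.
The n=1 mode grows fastest (−λₙ is largest for n=1) → dominates.
Asymptotic: u ~ c₁ sin(πx/1.46) e^{9.13t} (exponential growth at rate −λ₁ ≈ 9.13).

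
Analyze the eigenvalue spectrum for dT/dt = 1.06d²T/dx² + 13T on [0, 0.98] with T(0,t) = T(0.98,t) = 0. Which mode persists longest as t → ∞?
Eigenvalues: λₙ = 1.06n²π²/0.98² - 13.
First three modes:
  n=1: λ₁ = 1.06π²/0.98² - 13 ≈ -2.107
  n=2: λ₂ = 4.24π²/0.98² - 13 ≈ 30.573
  n=3: λ₃ = 9.54π²/0.98² - 13 ≈ 85.038
Since 1.06π²/0.98² ≈ 10.893 < 13, λ₁ < 0.
The n=1 mode grows fastest (−λₙ is largest for n=1) → dominates.
Asymptotic: T ~ c₁ sin(πx/0.98) e^{2.107t} (exponential growth at rate −λ₁ ≈ 2.107).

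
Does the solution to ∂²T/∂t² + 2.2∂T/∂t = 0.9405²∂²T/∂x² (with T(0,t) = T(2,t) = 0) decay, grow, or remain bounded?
T → 0. Damping (γ=2.2) dissipates energy; oscillations decay exponentially.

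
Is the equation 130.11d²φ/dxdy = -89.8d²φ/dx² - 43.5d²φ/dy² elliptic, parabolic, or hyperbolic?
Rewriting in standard form: 89.8d²φ/dx² + 130.11d²φ/dxdy + 43.5d²φ/dy² = 0. Computing B² - 4AC with A = 89.8, B = 130.11, C = 43.5: discriminant = 1303.4121 (positive). Answer: hyperbolic.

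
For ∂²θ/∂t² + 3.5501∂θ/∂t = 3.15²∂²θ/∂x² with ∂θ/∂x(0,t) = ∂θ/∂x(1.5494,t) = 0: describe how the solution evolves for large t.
θ → constant (steady state). Damping (γ=3.5501) dissipates the nonconstant modes; with Neumann BCs the spatial average obeys M''+γM'=0 and tends to a finite limit.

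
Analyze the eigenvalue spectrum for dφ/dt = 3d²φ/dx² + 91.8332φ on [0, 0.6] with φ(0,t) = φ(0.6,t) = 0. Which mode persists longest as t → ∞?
Eigenvalues: λₙ = 3n²π²/0.6² - 91.8332.
First three modes:
  n=1: λ₁ = 3π²/0.6² - 91.8332 ≈ -9.586
  n=2: λ₂ = 12π²/0.6² - 91.8332 ≈ 237.154
  n=3: λ₃ = 27π²/0.6² - 91.8332 ≈ 648.387
Since 3π²/0.6² ≈ 82.247 < 91.8332, λ₁ < 0.
The n=1 mode grows fastest (−λₙ is largest for n=1) → dominates.
Asymptotic: φ ~ c₁ sin(πx/0.6) e^{9.586t} (exponential growth at rate −λ₁ ≈ 9.586).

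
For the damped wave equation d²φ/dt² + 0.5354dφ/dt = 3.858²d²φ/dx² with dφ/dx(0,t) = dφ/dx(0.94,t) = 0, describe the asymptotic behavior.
φ → constant (steady state). Damping (γ=0.5354) dissipates the nonconstant modes; with Neumann BCs the spatial average obeys M''+γM'=0 and tends to a finite limit.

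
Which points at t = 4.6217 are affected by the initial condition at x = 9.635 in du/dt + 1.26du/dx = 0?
At x = 15.458342. The characteristic carries data from (9.635, 0) to (15.458342, 4.6217).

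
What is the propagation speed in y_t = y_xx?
Infinite. The heat equation is parabolic, not hyperbolic, so disturbances propagate instantly.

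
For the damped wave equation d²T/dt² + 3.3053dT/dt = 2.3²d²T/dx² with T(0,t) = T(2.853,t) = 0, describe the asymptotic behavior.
T → 0. Damping (γ=3.3053) dissipates energy; oscillations decay exponentially.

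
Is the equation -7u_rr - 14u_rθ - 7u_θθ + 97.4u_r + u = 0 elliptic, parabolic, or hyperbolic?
Computing B² - 4AC with A = -7, B = -14, C = -7: discriminant = 0 (zero). Answer: parabolic.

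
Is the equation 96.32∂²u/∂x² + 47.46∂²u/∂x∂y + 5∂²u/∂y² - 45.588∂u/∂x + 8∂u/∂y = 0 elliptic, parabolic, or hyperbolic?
Computing B² - 4AC with A = 96.32, B = 47.46, C = 5: discriminant = 326.0516 (positive). Answer: hyperbolic.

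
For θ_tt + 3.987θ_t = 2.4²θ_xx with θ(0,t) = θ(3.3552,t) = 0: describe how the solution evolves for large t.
θ → 0. Damping (γ=3.987) dissipates energy; oscillations decay exponentially.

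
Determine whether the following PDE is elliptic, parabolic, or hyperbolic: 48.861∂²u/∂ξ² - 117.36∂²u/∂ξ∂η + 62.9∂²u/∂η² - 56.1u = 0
Coefficients: A = 48.861, B = -117.36, C = 62.9. B² - 4AC = 1479.942, which is positive, so the equation is hyperbolic.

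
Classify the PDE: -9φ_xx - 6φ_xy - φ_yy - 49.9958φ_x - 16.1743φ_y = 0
A = -9, B = -6, C = -1. Discriminant B² - 4AC = 0. Since 0 = 0, parabolic.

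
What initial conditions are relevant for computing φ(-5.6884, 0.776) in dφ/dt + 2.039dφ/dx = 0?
A single point: x = -7.270664. The characteristic through (-5.6884, 0.776) is x - 2.039t = const, so x = -5.6884 - 2.039·0.776 = -7.270664.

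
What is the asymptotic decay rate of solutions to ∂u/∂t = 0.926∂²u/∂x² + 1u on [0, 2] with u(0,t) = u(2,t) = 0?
Eigenvalues: λₙ = 0.926n²π²/2² - 1.
First three modes:
  n=1: λ₁ = 0.926π²/2² - 1 ≈ 1.285
  n=2: λ₂ = 3.704π²/2² - 1 ≈ 8.139
  n=3: λ₃ = 8.334π²/2² - 1 ≈ 19.563
Since 0.926π²/2² ≈ 2.285 > 1, all λₙ > 0.
The n=1 mode decays slowest → dominates as t → ∞.
Asymptotic: u ~ c₁ sin(πx/2) e^{-λ₁t} with decay rate λ₁ ≈ 1.285.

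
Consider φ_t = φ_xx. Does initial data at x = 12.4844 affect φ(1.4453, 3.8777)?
Yes, for any finite x. The heat equation has infinite propagation speed, so all initial data affects all points at any t > 0.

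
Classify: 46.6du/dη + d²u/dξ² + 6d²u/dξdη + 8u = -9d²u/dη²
Rewriting in standard form: d²u/dξ² + 6d²u/dξdη + 9d²u/dη² + 46.6du/dη + 8u = 0. Parabolic (discriminant = 0).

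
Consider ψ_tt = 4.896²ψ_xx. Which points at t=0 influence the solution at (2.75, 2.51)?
Domain of dependence: [-9.53896, 15.03896]. Signals travel at speed 4.896, so data within |x - 2.75| ≤ 4.896·2.51 = 12.28896 can reach the point.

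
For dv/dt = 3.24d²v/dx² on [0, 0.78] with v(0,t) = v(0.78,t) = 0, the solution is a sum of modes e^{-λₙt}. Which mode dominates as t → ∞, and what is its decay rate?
Eigenvalues: λₙ = 3.24n²π²/0.78².
First three modes:
  n=1: λ₁ = 3.24π²/0.78² ≈ 52.56
  n=2: λ₂ = 12.96π²/0.78² ≈ 210.24 (4× faster decay)
  n=3: λ₃ = 29.16π²/0.78² ≈ 473.04 (9× faster decay)
As t → ∞, higher modes decay exponentially faster. The n=1 mode dominates: v ~ c₁ sin(πx/0.78) e^{-λ₁t}.
Decay rate: λ₁ = 3.24π²/0.78² ≈ 52.56.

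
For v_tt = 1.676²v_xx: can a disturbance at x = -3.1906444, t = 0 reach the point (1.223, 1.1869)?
No. The domain of dependence is [-0.7662444, 3.2122444], and -3.1906444 is outside this interval.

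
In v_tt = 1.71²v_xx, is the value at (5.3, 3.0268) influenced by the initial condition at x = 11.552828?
No. The domain of dependence is [0.124172, 10.475828], and 11.552828 is outside this interval.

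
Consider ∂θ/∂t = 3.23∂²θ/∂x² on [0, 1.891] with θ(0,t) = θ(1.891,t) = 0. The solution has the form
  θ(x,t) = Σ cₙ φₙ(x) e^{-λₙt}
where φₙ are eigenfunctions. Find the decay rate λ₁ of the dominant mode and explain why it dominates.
Eigenvalues: λₙ = 3.23n²π²/1.891².
First three modes:
  n=1: λ₁ = 3.23π²/1.891² ≈ 8.915
  n=2: λ₂ = 12.92π²/1.891² ≈ 35.66 (4× faster decay)
  n=3: λ₃ = 29.07π²/1.891² ≈ 80.235 (9× faster decay)
As t → ∞, higher modes decay exponentially faster. The n=1 mode dominates: θ ~ c₁ sin(πx/1.891) e^{-λ₁t}.
Decay rate: λ₁ = 3.23π²/1.891² ≈ 8.915.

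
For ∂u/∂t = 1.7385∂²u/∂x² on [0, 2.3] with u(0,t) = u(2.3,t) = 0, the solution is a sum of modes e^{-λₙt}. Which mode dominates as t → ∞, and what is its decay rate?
Eigenvalues: λₙ = 1.7385n²π²/2.3².
First three modes:
  n=1: λ₁ = 1.7385π²/2.3² ≈ 3.244
  n=2: λ₂ = 6.954π²/2.3² ≈ 12.974 (4× faster decay)
  n=3: λ₃ = 15.6465π²/2.3² ≈ 29.192 (9× faster decay)
As t → ∞, higher modes decay exponentially faster. The n=1 mode dominates: u ~ c₁ sin(πx/2.3) e^{-λ₁t}.
Decay rate: λ₁ = 1.7385π²/2.3² ≈ 3.244.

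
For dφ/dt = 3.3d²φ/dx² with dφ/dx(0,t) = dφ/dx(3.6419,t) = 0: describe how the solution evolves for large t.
φ → constant (steady state). Heat is conserved (no flux at boundaries); solution approaches the spatial average.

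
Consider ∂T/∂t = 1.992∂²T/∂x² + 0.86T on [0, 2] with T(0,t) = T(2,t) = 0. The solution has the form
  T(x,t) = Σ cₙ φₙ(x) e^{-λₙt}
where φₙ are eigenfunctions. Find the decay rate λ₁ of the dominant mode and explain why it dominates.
Eigenvalues: λₙ = 1.992n²π²/2² - 0.86.
First three modes:
  n=1: λ₁ = 1.992π²/2² - 0.86 ≈ 4.055
  n=2: λ₂ = 7.968π²/2² - 0.86 ≈ 18.8
  n=3: λ₃ = 17.928π²/2² - 0.86 ≈ 43.376
Since 1.992π²/2² ≈ 4.915 > 0.86, all λₙ > 0.
The n=1 mode decays slowest → dominates as t → ∞.
Asymptotic: T ~ c₁ sin(πx/2) e^{-λ₁t} with decay rate λ₁ ≈ 4.055.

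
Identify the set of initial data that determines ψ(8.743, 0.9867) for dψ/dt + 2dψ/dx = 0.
A single point: x = 6.7696. The characteristic through (8.743, 0.9867) is x - 2t = const, so x = 8.743 - 2·0.9867 = 6.7696.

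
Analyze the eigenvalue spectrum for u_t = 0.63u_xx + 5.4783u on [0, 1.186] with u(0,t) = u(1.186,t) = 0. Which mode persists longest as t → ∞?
Eigenvalues: λₙ = 0.63n²π²/1.186² - 5.4783.
First three modes:
  n=1: λ₁ = 0.63π²/1.186² - 5.4783 ≈ -1.058
  n=2: λ₂ = 2.52π²/1.186² - 5.4783 ≈ 12.204
  n=3: λ₃ = 5.67π²/1.186² - 5.4783 ≈ 34.306
Since 0.63π²/1.186² ≈ 4.42 < 5.4783, λ₁ < 0.
The n=1 mode grows fastest (−λₙ is largest for n=1) → dominates.
Asymptotic: u ~ c₁ sin(πx/1.186) e^{1.058t} (exponential growth at rate −λ₁ ≈ 1.058).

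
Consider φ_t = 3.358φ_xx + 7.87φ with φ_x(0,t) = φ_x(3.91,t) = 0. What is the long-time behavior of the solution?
As t → ∞, φ grows unboundedly. With Neumann BCs the constant mode has diffusion eigenvalue 0, so any r > 0 makes it grow like e^(7.87t); solution grows exponentially.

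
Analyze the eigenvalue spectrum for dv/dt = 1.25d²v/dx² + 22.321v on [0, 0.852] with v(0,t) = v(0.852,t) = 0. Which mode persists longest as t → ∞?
Eigenvalues: λₙ = 1.25n²π²/0.852² - 22.321.
First three modes:
  n=1: λ₁ = 1.25π²/0.852² - 22.321 ≈ -5.326
  n=2: λ₂ = 5π²/0.852² - 22.321 ≈ 45.66
  n=3: λ₃ = 11.25π²/0.852² - 22.321 ≈ 130.637
Since 1.25π²/0.852² ≈ 16.995 < 22.321, λ₁ < 0.
The n=1 mode grows fastest (−λₙ is largest for n=1) → dominates.
Asymptotic: v ~ c₁ sin(πx/0.852) e^{5.326t} (exponential growth at rate −λ₁ ≈ 5.326).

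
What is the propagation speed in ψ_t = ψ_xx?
Infinite. The heat equation is parabolic, not hyperbolic, so disturbances propagate instantly.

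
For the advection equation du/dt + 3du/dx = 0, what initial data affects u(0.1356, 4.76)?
A single point: x = -14.1444. The characteristic through (0.1356, 4.76) is x - 3t = const, so x = 0.1356 - 3·4.76 = -14.1444.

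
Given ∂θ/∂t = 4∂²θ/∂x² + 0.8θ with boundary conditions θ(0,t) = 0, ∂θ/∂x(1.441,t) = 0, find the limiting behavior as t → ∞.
θ → 0. Diffusion dominates reaction (r=0.8 < κπ²/(4L²)≈4.75); solution decays.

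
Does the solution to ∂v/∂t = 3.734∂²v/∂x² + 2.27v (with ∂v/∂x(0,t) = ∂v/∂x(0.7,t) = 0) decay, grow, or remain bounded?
v grows unboundedly. With Neumann BCs the constant mode has diffusion eigenvalue 0, so any r > 0 makes it grow like e^(2.27t); solution grows exponentially.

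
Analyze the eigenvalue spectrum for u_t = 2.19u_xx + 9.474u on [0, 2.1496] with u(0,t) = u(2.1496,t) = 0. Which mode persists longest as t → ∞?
Eigenvalues: λₙ = 2.19n²π²/2.1496² - 9.474.
First three modes:
  n=1: λ₁ = 2.19π²/2.1496² - 9.474 ≈ -4.796
  n=2: λ₂ = 8.76π²/2.1496² - 9.474 ≈ 9.237
  n=3: λ₃ = 19.71π²/2.1496² - 9.474 ≈ 32.625
Since 2.19π²/2.1496² ≈ 4.678 < 9.474, λ₁ < 0.
The n=1 mode grows fastest (−λₙ is largest for n=1) → dominates.
Asymptotic: u ~ c₁ sin(πx/2.1496) e^{4.796t} (exponential growth at rate −λ₁ ≈ 4.796).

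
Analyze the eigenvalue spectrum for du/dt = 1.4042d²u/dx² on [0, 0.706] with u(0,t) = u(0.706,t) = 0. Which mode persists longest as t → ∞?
Eigenvalues: λₙ = 1.4042n²π²/0.706².
First three modes:
  n=1: λ₁ = 1.4042π²/0.706² ≈ 27.805
  n=2: λ₂ = 5.6168π²/0.706² ≈ 111.219 (4× faster decay)
  n=3: λ₃ = 12.6378π²/0.706² ≈ 250.243 (9× faster decay)
As t → ∞, higher modes decay exponentially faster. The n=1 mode dominates: u ~ c₁ sin(πx/0.706) e^{-λ₁t}.
Decay rate: λ₁ = 1.4042π²/0.706² ≈ 27.805.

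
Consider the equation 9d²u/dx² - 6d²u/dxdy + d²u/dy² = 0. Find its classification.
Parabolic. (A = 9, B = -6, C = 1 gives B² - 4AC = 0.)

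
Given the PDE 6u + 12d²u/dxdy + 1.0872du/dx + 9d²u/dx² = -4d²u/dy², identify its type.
Rewriting in standard form: 9d²u/dx² + 12d²u/dxdy + 4d²u/dy² + 1.0872du/dx + 6u = 0. The second-order coefficients are A = 9, B = 12, C = 4. Since B² - 4AC = 0 = 0, this is a parabolic PDE.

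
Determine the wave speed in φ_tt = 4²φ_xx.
Speed = 4. Information travels along characteristics x = x₀ ± 4t.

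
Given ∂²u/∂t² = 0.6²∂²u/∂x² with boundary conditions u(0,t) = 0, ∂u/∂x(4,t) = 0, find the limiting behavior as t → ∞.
u oscillates (no decay). Energy is conserved; the solution oscillates indefinitely as standing waves.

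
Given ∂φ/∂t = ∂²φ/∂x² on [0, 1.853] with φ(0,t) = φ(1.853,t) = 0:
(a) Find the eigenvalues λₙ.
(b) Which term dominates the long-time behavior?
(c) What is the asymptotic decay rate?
Eigenvalues: λₙ = n²π²/1.853².
First three modes:
  n=1: λ₁ = π²/1.853² ≈ 2.874
  n=2: λ₂ = 4π²/1.853² ≈ 11.498 (4× faster decay)
  n=3: λ₃ = 9π²/1.853² ≈ 25.87 (9× faster decay)
As t → ∞, higher modes decay exponentially faster. The n=1 mode dominates: φ ~ c₁ sin(πx/1.853) e^{-λ₁t}.
Decay rate: λ₁ = π²/1.853² ≈ 2.874.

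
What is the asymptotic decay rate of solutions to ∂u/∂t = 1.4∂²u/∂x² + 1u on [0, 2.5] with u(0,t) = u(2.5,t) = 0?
Eigenvalues: λₙ = 1.4n²π²/2.5² - 1.
First three modes:
  n=1: λ₁ = 1.4π²/2.5² - 1 ≈ 1.211
  n=2: λ₂ = 5.6π²/2.5² - 1 ≈ 7.843
  n=3: λ₃ = 12.6π²/2.5² - 1 ≈ 18.897
Since 1.4π²/2.5² ≈ 2.211 > 1, all λₙ > 0.
The n=1 mode decays slowest → dominates as t → ∞.
Asymptotic: u ~ c₁ sin(πx/2.5) e^{-λ₁t} with decay rate λ₁ ≈ 1.211.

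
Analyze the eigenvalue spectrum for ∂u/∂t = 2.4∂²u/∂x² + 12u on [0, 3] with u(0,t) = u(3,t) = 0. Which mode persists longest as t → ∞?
Eigenvalues: λₙ = 2.4n²π²/3² - 12.
First three modes:
  n=1: λ₁ = 2.4π²/3² - 12 ≈ -9.368
  n=2: λ₂ = 9.6π²/3² - 12 ≈ -1.472
  n=3: λ₃ = 21.6π²/3² - 12 ≈ 11.687
Since 2.4π²/3² ≈ 2.632 < 12, λ₁ < 0.
The n=1 mode grows fastest (−λₙ is largest for n=1) → dominates.
Asymptotic: u ~ c₁ sin(πx/3) e^{9.368t} (exponential growth at rate −λ₁ ≈ 9.368).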